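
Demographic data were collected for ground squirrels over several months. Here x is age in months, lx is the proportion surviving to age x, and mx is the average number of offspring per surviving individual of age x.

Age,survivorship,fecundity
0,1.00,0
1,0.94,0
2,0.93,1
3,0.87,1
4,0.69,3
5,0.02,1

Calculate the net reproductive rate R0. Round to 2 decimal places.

lx·mx by age: 0, 0, 0.93, 0.87, 2.07, 0.02
R0 = Σ lx·mx = 3.89 → 3.89

3.89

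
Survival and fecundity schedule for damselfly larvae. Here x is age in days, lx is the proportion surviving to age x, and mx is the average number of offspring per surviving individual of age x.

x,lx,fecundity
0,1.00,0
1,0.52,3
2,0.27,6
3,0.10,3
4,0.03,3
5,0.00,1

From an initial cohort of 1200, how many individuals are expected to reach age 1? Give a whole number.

Expected survivors = N0 · l_1 = 1200 × 0.52 = 624 → 624

624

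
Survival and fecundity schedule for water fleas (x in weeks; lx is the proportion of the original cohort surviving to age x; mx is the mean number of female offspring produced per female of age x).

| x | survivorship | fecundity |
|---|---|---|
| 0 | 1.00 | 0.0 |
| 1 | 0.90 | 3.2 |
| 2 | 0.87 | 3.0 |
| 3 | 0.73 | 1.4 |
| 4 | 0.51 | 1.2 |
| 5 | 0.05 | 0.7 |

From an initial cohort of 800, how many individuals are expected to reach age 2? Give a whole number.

696

Expected survivors = N0 · l_2 = 800 × 0.87 = 696 → 696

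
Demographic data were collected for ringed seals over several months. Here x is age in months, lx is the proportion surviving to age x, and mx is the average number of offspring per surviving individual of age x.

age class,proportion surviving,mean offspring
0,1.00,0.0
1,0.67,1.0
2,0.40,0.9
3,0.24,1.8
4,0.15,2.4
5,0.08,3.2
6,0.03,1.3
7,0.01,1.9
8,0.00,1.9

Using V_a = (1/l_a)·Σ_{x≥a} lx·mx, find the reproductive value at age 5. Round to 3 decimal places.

3.925

lx·mx for x ≥ 5: 0.256, 0.039, 0.019, 0 → sum = 0.314
V_5 = 0.314 / l_5 = 0.314 / 0.08 = 3.925 → 3.925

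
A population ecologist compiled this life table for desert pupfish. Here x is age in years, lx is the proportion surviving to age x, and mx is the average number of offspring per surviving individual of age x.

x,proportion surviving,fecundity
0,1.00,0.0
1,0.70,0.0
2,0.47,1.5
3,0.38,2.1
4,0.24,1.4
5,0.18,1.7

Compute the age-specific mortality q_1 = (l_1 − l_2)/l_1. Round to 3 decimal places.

0.329

q_1 = (l_1 − l_2) / l_1 = (0.7 − 0.47) / 0.7
     = 0.23 / 0.7 = 0.328571… → 0.329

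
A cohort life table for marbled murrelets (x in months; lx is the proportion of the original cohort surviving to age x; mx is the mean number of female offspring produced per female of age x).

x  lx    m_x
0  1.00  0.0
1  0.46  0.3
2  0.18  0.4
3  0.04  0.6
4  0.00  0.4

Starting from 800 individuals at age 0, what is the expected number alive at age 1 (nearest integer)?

368

Expected survivors = N0 · l_1 = 800 × 0.46 = 368 → 368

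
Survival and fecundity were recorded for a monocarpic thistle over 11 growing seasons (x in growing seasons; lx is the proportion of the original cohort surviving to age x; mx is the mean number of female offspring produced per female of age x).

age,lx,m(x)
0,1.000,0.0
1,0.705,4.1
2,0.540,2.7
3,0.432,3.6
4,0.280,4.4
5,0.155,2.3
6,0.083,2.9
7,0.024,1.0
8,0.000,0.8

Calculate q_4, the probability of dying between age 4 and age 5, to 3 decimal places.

0.446

q_4 = (l_4 − l_5) / l_4 = (0.28 − 0.155) / 0.28
     = 0.125 / 0.28 = 0.446429… → 0.446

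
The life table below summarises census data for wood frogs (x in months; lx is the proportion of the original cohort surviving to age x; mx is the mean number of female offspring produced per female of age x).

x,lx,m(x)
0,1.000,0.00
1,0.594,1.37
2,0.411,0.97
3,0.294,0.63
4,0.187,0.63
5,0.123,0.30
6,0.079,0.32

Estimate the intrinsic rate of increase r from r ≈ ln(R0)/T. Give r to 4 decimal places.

0.2419

R0 = Σ lx·mx = 0 + 0.81378 + 0.39867 + 0.18522 + 0.11781 + 0.0369 + 0.02528 = 1.57766
Σ x·lx·mx = 2.9742; T = 2.9742/1.57766 = 1.8852…
r ≈ ln(R0)/T = ln(1.57766)/1.8852… = 0.241854… → 0.2419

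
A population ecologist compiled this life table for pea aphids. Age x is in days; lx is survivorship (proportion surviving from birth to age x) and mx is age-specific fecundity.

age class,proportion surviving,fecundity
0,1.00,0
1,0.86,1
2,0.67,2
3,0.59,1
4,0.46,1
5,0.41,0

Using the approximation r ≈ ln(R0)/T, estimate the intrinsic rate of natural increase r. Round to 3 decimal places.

0.536

R0 = Σ lx·mx = 0 + 0.86 + 1.34 + 0.59 + 0.46 + 0 = 3.25
Σ x·lx·mx = 7.15; T = 7.15/3.25 = 2.2
r ≈ ln(R0)/T = ln(3.25)/2.2 = 0.53575… → 0.536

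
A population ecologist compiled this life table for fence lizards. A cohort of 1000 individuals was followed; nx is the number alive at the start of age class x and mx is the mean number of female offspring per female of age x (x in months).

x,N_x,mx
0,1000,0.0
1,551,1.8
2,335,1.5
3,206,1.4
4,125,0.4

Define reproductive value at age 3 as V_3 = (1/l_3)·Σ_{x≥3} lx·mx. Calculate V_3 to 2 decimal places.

1.64

lx = nx/n0 = nx/1000: 1, 0.551, 0.335, 0.206, 0.125
lx·mx for x ≥ 3: 0.2884, 0.05 → sum = 0.3384
V_3 = 0.3384 / l_3 = 0.3384 / 0.206 = 1.642718… → 1.64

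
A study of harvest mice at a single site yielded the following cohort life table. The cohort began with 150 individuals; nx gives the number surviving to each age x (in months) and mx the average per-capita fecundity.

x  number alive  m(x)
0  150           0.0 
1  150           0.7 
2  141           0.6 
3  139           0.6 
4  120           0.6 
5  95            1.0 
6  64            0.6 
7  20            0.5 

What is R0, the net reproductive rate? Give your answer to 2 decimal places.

3.26

lx = nx/n0 = nx/150: 1, 1, 0.94, 0.92667…, 0.8, 0.63333…, 0.42667…, 0.13333…
lx·mx by age: 0, 0.7, 0.564, 0.556…, 0.48, 0.633333…, 0.256…, 0.066667…
R0 = Σ lx·mx = 3.256… → 3.26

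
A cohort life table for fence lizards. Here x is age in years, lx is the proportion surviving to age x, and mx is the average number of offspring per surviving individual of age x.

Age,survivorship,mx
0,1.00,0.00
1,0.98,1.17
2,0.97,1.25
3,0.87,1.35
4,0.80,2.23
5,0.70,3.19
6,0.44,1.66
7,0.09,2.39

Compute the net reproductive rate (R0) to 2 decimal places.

lx·mx by age: 0, 1.1466, 1.2125, 1.1745, 1.784, 2.233, 0.7304, 0.2151
R0 = Σ lx·mx = 8.4961 → 8.50

8.50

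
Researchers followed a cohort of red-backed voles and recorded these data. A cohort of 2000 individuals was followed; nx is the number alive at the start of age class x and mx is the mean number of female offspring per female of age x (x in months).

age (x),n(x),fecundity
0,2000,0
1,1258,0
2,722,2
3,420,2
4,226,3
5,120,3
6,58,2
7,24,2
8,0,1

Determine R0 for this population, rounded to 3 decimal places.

1.743

lx = nx/n0 = nx/2000: 1, 0.629, 0.361, 0.21, 0.113, 0.06, 0.029, 0.012, 0
lx·mx by age: 0, 0, 0.722, 0.42, 0.339, 0.18, 0.058, 0.024, 0
R0 = Σ lx·mx = 1.743 → 1.743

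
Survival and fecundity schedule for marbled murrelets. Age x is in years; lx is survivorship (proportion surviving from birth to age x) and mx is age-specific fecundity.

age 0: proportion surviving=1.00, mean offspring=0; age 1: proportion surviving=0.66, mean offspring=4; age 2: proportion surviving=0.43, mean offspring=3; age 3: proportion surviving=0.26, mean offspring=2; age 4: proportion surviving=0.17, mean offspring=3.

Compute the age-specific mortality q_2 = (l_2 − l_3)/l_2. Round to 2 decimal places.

q_2 = (l_2 − l_3) / l_2 = (0.43 − 0.26) / 0.43
     = 0.17 / 0.43 = 0.395349… → 0.40

0.40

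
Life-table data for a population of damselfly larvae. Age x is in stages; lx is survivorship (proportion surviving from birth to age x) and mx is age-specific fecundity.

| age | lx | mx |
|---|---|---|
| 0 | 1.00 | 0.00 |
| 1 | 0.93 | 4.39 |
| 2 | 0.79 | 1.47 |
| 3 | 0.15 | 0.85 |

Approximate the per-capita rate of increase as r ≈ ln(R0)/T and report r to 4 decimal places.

1.3303

R0 = Σ lx·mx = 0 + 4.0827 + 1.1613 + 0.1275 = 5.3715
Σ x·lx·mx = 6.7878; T = 6.7878/5.3715 = 1.26367…
r ≈ ln(R0)/T = ln(5.3715)/1.26367… = 1.330338… → 1.3303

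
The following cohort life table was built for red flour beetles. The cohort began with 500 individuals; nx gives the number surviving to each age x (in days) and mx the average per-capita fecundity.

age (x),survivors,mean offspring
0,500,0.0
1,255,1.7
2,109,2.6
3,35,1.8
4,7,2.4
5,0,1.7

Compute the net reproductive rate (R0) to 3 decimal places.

lx = nx/n0 = nx/500: 1, 0.51, 0.218, 0.07, 0.014, 0
lx·mx by age: 0, 0.867, 0.5668, 0.126, 0.0336, 0
R0 = Σ lx·mx = 1.5934 → 1.593

1.593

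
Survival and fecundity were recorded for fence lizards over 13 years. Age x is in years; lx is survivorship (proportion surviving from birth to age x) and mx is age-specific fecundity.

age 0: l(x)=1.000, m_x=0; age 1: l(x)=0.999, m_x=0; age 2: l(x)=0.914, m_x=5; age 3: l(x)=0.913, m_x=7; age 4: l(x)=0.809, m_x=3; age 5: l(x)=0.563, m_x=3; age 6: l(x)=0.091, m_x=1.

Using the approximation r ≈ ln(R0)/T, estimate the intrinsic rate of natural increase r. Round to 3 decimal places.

R0 = Σ lx·mx = 0 + 0 + 4.57 + 6.391 + 2.427 + 1.689 + 0.091 = 15.168
Σ x·lx·mx = 47.012; T = 47.012/15.168 = 3.09942…
r ≈ ln(R0)/T = ln(15.168)/3.09942… = 0.87732… → 0.877

0.877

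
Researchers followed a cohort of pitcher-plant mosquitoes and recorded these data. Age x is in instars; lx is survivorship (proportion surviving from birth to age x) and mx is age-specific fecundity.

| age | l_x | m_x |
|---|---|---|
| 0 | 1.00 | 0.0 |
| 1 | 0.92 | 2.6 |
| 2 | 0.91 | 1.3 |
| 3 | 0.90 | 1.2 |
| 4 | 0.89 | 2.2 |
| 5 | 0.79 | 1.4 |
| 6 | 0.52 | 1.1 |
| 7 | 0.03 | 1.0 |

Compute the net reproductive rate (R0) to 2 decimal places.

8.32

lx·mx by age: 0, 2.392, 1.183, 1.08, 1.958, 1.106, 0.572, 0.03
R0 = Σ lx·mx = 8.321 → 8.32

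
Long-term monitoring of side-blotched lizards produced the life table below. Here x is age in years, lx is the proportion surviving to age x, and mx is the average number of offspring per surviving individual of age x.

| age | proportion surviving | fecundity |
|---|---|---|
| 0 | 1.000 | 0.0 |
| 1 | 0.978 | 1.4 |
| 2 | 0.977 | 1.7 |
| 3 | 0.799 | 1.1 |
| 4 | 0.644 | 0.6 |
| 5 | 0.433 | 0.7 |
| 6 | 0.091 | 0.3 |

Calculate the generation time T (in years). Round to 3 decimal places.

2.281

lx·mx: 0, 1.3692, 1.6609, 0.8789, 0.3864, 0.3031, 0.0273 → R0 = 4.6258
x·lx·mx: 0, 1.3692, 3.3218, 2.6367, 1.5456, 1.5155, 0.1638 → Σ = 10.5526
T = 10.5526 / 4.6258 = 2.281249… → 2.281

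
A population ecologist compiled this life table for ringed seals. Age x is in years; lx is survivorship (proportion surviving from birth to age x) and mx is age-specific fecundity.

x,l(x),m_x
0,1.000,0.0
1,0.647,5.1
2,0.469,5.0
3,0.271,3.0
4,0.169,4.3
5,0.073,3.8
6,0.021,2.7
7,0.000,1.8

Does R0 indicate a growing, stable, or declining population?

growing

R0 = Σ lx·mx = 0 + 3.2997 + 2.345 + 0.813 + 0.7267 + 0.2774 + 0.0567 + 0 = 7.5185
R0 > 1, so the population is growing.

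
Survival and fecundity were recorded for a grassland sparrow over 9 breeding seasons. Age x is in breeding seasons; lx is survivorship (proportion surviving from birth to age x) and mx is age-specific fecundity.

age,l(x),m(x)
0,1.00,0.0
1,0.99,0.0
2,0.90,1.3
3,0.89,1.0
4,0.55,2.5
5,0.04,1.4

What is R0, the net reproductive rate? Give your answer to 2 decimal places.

3.49

lx·mx by age: 0, 0, 1.17, 0.89, 1.375, 0.056
R0 = Σ lx·mx = 3.491 → 3.49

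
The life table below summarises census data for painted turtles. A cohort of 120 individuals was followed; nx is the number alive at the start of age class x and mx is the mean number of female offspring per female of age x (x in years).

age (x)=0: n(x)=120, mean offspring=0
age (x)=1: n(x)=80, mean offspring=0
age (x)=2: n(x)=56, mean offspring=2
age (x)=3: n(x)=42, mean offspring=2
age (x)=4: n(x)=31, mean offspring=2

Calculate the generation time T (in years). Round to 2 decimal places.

lx = nx/n0 = nx/120: 1, 0.66667…, 0.46667…, 0.35, 0.25833…
lx·mx: 0, 0, 0.933333…, 0.7, 0.516667… → R0 = 2.15…
x·lx·mx: 0, 0, 1.866667…, 2.1, 2.066667… → Σ = 6.033333…
T = 6.033333… / 2.15… = 2.806202… → 2.81

2.81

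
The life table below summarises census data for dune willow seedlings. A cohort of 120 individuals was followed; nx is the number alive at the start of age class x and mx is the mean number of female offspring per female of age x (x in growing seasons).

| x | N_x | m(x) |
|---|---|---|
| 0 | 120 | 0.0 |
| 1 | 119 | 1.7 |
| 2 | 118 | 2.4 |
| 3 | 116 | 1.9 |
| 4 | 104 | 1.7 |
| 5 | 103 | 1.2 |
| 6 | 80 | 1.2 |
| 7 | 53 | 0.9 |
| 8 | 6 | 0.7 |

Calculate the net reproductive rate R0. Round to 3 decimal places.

lx = nx/n0 = nx/120: 1, 0.99167…, 0.98333…, 0.96667…, 0.86667…, 0.85833…, 0.66667…, 0.44167…, 0.05
lx·mx by age: 0, 1.685833…, 2.36…, 1.836667…, 1.473333…, 1.03…, 0.8…, 0.3975…, 0.035
R0 = Σ lx·mx = 9.618333… → 9.618

9.618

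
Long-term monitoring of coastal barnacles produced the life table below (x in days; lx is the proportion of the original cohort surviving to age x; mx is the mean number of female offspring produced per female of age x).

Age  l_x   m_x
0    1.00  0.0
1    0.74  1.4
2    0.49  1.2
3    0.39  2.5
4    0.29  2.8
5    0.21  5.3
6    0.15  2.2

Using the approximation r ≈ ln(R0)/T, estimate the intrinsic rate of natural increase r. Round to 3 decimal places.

0.481

R0 = Σ lx·mx = 0 + 1.036 + 0.588 + 0.975 + 0.812 + 1.113 + 0.33 = 4.854
Σ x·lx·mx = 15.93; T = 15.93/4.854 = 3.28183…
r ≈ ln(R0)/T = ln(4.854)/3.28183… = 0.48138… → 0.481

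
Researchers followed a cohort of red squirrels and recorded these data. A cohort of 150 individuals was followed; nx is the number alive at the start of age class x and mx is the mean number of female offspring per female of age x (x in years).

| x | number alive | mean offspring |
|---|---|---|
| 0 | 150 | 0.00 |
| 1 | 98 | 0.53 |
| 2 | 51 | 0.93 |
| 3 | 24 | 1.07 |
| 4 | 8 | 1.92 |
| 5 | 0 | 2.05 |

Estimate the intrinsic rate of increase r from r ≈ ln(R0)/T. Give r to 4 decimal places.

-0.0325

lx = nx/n0 = nx/150: 1, 0.65333…, 0.34, 0.16, 0.05333…, 0
R0 = Σ lx·mx = 0 + 0.34627… + 0.3162 + 0.1712 + 0.1024… + 0 = 0.936067…
Σ x·lx·mx = 1.901867…; T = 1.901867…/0.936067… = 2.03176…
r ≈ ln(R0)/T = ln(0.936067…)/2.03176… = -0.032518… → -0.0325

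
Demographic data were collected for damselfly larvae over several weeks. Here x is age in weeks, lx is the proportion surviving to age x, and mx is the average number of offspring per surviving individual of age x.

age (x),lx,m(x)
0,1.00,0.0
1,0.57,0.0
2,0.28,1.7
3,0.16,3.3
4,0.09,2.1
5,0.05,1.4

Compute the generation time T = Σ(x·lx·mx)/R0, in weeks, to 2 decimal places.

lx·mx: 0, 0, 0.476, 0.528, 0.189, 0.07 → R0 = 1.263
x·lx·mx: 0, 0, 0.952, 1.584, 0.756, 0.35 → Σ = 3.642
T = 3.642 / 1.263 = 2.88361… → 2.88

2.88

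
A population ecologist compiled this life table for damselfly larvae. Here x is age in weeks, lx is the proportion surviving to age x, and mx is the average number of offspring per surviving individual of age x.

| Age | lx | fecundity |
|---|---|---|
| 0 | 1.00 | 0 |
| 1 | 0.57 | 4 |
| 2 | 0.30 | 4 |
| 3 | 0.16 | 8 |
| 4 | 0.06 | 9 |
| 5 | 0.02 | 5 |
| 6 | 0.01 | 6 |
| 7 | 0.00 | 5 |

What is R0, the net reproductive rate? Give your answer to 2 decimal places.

5.46

lx·mx by age: 0, 2.28, 1.2, 1.28, 0.54, 0.1, 0.06, 0
R0 = Σ lx·mx = 5.46 → 5.46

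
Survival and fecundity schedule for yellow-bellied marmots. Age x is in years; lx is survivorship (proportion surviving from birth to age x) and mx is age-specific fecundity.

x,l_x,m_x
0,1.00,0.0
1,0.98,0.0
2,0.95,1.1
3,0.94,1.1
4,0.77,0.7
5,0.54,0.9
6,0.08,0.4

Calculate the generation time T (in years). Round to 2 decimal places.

3.18

lx·mx: 0, 0, 1.045, 1.034, 0.539, 0.486, 0.032 → R0 = 3.136
x·lx·mx: 0, 0, 2.09, 3.102, 2.156, 2.43, 0.192 → Σ = 9.97
T = 9.97 / 3.136 = 3.179209… → 3.18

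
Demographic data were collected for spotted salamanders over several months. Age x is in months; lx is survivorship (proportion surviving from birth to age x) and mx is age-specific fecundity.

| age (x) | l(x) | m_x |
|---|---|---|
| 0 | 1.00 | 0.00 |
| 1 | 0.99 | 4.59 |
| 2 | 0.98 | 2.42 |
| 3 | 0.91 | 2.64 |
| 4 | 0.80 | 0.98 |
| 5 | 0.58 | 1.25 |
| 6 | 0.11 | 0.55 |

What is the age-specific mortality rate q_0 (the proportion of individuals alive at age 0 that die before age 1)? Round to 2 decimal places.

0.01

q_0 = (l_0 − l_1) / l_0 = (1 − 0.99) / 1
     = 0.01 / 1 = 0.01 → 0.01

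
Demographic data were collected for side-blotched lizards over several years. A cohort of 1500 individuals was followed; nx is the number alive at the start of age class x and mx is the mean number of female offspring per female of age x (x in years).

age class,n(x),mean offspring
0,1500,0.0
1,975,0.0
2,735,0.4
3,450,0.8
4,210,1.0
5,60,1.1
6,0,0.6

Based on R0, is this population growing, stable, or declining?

lx = nx/n0 = nx/1500: 1, 0.65, 0.49, 0.3, 0.14, 0.04, 0
R0 = Σ lx·mx = 0 + 0 + 0.196 + 0.24 + 0.14 + 0.044 + 0 = 0.62
R0 < 1, so the population is declining.

declining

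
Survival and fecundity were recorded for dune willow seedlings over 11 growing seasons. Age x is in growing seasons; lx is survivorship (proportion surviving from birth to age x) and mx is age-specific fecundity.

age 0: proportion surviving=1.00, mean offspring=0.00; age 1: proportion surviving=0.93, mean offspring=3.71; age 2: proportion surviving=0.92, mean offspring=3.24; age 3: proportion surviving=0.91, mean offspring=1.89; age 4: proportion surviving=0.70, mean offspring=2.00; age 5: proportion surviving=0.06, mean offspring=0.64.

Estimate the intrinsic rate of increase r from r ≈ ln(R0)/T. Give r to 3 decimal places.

1.065

R0 = Σ lx·mx = 0 + 3.4503 + 2.9808 + 1.7199 + 1.4 + 0.0384 = 9.5894
Σ x·lx·mx = 20.3636; T = 20.3636/9.5894 = 2.12355…
r ≈ ln(R0)/T = ln(9.5894)/2.12355… = 1.06456… → 1.065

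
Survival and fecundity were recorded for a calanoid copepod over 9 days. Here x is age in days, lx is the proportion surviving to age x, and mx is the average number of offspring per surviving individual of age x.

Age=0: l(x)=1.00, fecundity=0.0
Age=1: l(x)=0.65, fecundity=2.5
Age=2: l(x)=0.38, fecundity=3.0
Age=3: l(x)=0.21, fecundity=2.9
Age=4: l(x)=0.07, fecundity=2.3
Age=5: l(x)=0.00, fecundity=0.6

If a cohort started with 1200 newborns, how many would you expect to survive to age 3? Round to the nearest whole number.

252

Expected survivors = N0 · l_3 = 1200 × 0.21 = 252 → 252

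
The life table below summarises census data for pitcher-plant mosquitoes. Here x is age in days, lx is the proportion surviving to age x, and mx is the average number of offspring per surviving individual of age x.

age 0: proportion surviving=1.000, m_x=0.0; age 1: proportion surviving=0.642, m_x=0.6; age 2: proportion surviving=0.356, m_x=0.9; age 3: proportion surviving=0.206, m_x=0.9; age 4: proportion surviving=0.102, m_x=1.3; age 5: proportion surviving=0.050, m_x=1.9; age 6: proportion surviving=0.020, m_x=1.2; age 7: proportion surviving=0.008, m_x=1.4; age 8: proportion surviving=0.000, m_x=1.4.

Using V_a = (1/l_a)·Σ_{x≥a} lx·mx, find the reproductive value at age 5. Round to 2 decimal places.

lx·mx for x ≥ 5: 0.095, 0.024, 0.0112, 0 → sum = 0.1302
V_5 = 0.1302 / l_5 = 0.1302 / 0.05 = 2.604 → 2.60

2.60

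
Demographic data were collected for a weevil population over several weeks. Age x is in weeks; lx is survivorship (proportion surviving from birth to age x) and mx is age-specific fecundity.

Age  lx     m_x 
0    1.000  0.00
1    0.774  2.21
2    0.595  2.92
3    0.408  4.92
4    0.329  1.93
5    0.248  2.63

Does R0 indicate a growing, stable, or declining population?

R0 = Σ lx·mx = 0 + 1.71054 + 1.7374 + 2.00736 + 0.63497 + 0.65224 = 6.74251
R0 > 1, so the population is growing.

growing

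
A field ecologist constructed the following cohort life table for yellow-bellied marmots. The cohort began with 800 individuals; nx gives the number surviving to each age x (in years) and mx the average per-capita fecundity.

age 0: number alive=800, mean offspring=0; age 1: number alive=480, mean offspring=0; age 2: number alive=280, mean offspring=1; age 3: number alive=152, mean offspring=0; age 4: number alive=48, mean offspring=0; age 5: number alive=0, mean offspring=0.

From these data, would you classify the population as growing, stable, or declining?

lx = nx/n0 = nx/800: 1, 0.6, 0.35, 0.19, 0.06, 0
R0 = Σ lx·mx = 0 + 0 + 0.35 + 0 + 0 + 0 = 0.35
R0 < 1, so the population is declining.

declining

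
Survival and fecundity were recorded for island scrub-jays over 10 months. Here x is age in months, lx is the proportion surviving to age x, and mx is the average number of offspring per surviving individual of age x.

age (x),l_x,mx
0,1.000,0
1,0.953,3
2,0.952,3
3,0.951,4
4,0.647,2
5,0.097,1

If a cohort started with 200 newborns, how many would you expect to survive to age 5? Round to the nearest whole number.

Expected survivors = N0 · l_5 = 200 × 0.097 = 19.4 → 19

19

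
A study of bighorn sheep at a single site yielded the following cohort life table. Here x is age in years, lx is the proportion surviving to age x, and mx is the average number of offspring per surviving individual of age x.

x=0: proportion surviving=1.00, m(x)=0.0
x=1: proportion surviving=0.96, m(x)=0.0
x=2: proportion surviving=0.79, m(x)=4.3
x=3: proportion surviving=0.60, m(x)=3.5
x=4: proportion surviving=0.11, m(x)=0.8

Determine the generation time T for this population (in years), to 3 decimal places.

lx·mx: 0, 0, 3.397, 2.1, 0.088 → R0 = 5.585
x·lx·mx: 0, 0, 6.794, 6.3, 0.352 → Σ = 13.446
T = 13.446 / 5.585 = 2.40752… → 2.408

2.408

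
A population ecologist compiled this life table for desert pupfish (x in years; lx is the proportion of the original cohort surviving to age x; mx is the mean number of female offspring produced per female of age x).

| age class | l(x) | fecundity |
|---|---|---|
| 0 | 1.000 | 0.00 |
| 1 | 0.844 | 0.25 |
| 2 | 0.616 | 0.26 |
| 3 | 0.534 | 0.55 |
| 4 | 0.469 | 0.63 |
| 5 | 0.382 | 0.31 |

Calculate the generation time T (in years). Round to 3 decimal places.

lx·mx: 0, 0.211, 0.16016, 0.2937, 0.29547, 0.11842 → R0 = 1.07875
x·lx·mx: 0, 0.211, 0.32032, 0.8811, 1.18188, 0.5921 → Σ = 3.1864
T = 3.1864 / 1.07875 = 2.953789… → 2.954

2.954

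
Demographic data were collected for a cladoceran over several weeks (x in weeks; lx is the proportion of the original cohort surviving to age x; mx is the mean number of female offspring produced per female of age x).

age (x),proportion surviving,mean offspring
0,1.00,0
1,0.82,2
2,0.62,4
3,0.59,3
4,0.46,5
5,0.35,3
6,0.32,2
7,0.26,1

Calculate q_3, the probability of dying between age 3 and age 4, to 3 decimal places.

q_3 = (l_3 − l_4) / l_3 = (0.59 − 0.46) / 0.59
     = 0.13 / 0.59 = 0.220339… → 0.220

0.220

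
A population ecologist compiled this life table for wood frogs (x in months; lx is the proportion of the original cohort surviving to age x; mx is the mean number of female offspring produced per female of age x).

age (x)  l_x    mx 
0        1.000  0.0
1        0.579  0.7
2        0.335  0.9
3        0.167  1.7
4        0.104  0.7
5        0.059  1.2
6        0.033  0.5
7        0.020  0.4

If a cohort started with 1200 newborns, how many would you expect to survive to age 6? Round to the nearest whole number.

Expected survivors = N0 · l_6 = 1200 × 0.033 = 39.6 → 40

40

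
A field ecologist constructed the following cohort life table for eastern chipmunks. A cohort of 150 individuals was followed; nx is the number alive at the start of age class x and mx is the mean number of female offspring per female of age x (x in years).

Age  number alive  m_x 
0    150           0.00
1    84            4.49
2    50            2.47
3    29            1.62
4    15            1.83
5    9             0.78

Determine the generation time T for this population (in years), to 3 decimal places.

lx = nx/n0 = nx/150: 1, 0.56, 0.33333…, 0.19333…, 0.1, 0.06
lx·mx: 0, 2.5144, 0.823333…, 0.3132…, 0.183, 0.0468 → R0 = 3.880733…
x·lx·mx: 0, 2.5144, 1.646667…, 0.9396…, 0.732, 0.234 → Σ = 6.066667…
T = 6.066667… / 3.880733… = 1.563278… → 1.563

1.563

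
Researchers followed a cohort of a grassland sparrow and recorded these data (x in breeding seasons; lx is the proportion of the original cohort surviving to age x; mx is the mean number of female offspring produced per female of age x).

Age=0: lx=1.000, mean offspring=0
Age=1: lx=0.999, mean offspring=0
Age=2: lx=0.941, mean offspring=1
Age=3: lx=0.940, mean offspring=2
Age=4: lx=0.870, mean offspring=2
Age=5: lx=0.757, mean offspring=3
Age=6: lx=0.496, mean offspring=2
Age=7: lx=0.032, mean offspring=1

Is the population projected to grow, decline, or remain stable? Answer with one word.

R0 = Σ lx·mx = 0 + 0 + 0.941 + 1.88 + 1.74 + 2.271 + 0.992 + 0.032 = 7.856
R0 > 1, so the population is growing.

growing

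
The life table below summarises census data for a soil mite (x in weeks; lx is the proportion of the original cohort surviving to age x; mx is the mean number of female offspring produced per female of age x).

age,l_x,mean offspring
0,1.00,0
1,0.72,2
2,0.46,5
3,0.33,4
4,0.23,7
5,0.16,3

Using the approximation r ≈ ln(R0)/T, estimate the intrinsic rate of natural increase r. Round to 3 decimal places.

0.747

R0 = Σ lx·mx = 0 + 1.44 + 2.3 + 1.32 + 1.61 + 0.48 = 7.15
Σ x·lx·mx = 18.84; T = 18.84/7.15 = 2.63497…
r ≈ ln(R0)/T = ln(7.15)/2.63497… = 0.74654… → 0.747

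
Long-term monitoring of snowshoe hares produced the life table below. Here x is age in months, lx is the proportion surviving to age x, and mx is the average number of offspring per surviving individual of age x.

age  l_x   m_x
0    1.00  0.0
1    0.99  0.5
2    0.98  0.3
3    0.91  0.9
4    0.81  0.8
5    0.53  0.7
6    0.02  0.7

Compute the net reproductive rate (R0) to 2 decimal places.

2.64

lx·mx by age: 0, 0.495, 0.294, 0.819, 0.648, 0.371, 0.014
R0 = Σ lx·mx = 2.641 → 2.64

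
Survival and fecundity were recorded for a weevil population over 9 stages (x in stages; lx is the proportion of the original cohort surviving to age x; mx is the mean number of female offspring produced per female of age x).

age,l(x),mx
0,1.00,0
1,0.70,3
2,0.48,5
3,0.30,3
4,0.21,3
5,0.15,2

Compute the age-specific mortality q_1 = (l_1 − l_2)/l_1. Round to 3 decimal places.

q_1 = (l_1 − l_2) / l_1 = (0.7 − 0.48) / 0.7
     = 0.22 / 0.7 = 0.314286… → 0.314

0.314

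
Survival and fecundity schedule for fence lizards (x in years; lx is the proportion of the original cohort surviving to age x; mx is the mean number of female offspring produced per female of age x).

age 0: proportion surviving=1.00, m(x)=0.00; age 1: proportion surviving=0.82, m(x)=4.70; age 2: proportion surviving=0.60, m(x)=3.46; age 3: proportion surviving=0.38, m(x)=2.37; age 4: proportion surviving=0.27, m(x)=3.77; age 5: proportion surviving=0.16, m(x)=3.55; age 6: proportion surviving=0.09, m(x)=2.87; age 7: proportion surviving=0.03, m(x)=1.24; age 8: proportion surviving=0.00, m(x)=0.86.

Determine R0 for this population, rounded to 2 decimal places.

lx·mx by age: 0, 3.854, 2.076, 0.9006, 1.0179, 0.568, 0.2583, 0.0372, 0
R0 = Σ lx·mx = 8.712 → 8.71

8.71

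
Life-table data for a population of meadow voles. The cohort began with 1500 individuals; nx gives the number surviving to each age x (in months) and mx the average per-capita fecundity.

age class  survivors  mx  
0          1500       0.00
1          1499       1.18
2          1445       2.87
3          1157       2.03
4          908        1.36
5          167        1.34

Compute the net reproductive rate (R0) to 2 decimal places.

lx = nx/n0 = nx/1500: 1, 0.99933…, 0.96333…, 0.77133…, 0.60533…, 0.11133…
lx·mx by age: 0, 1.179213…, 2.764767…, 1.565807…, 0.823253…, 0.149187…
R0 = Σ lx·mx = 6.482227… → 6.48

6.48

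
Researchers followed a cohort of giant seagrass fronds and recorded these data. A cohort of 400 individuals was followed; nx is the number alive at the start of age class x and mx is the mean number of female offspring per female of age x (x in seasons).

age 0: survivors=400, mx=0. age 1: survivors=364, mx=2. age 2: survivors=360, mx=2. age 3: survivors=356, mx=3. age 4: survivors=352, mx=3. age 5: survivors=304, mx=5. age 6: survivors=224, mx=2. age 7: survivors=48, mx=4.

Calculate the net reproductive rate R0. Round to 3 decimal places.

14.330

lx = nx/n0 = nx/400: 1, 0.91, 0.9, 0.89, 0.88, 0.76, 0.56, 0.12
lx·mx by age: 0, 1.82, 1.8, 2.67, 2.64, 3.8, 1.12, 0.48
R0 = Σ lx·mx = 14.33 → 14.330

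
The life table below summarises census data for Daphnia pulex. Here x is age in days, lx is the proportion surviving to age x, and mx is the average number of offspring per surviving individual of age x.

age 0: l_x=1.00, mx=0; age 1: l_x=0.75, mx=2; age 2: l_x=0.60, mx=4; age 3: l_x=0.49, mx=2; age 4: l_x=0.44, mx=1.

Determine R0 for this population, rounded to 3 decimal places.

lx·mx by age: 0, 1.5, 2.4, 0.98, 0.44
R0 = Σ lx·mx = 5.32 → 5.320

5.320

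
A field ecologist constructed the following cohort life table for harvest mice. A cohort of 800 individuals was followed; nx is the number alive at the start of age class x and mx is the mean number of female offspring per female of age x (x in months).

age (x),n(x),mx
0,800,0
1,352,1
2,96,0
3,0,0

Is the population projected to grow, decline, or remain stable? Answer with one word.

lx = nx/n0 = nx/800: 1, 0.44, 0.12, 0
R0 = Σ lx·mx = 0 + 0.44 + 0 + 0 = 0.44
R0 < 1, so the population is declining.

declining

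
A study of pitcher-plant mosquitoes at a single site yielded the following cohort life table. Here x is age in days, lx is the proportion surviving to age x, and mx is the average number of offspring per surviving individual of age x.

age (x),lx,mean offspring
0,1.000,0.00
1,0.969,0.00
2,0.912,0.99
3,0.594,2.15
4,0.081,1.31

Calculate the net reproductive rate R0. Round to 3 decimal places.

2.286

lx·mx by age: 0, 0, 0.90288, 1.2771, 0.10611
R0 = Σ lx·mx = 2.28609 → 2.286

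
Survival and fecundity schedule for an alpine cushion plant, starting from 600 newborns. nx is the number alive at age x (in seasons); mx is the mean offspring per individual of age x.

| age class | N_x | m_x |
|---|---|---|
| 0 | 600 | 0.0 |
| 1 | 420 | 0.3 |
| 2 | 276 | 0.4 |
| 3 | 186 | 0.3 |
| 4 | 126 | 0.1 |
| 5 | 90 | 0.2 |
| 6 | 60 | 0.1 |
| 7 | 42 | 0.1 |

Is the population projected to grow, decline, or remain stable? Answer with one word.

lx = nx/n0 = nx/600: 1, 0.7, 0.46, 0.31, 0.21, 0.15, 0.1, 0.07
R0 = Σ lx·mx = 0 + 0.21 + 0.184 + 0.093 + 0.021 + 0.03 + 0.01 + 0.007 = 0.555
R0 < 1, so the population is declining.

declining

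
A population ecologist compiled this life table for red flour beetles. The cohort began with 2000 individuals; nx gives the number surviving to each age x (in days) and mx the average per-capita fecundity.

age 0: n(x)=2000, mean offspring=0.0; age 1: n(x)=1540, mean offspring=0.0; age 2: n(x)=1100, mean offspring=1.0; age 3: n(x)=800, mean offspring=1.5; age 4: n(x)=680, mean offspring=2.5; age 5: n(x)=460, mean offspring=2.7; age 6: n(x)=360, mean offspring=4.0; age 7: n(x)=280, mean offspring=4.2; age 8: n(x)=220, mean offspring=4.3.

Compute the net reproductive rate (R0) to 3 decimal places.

4.402

lx = nx/n0 = nx/2000: 1, 0.77, 0.55, 0.4, 0.34, 0.23, 0.18, 0.14, 0.11
lx·mx by age: 0, 0, 0.55, 0.6, 0.85, 0.621, 0.72, 0.588, 0.473
R0 = Σ lx·mx = 4.402 → 4.402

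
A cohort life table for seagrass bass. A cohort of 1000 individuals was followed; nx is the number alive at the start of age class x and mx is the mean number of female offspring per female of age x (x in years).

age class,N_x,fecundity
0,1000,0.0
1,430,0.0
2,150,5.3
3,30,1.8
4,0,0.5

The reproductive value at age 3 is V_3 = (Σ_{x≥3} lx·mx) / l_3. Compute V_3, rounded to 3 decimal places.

lx = nx/n0 = nx/1000: 1, 0.43, 0.15, 0.03, 0
lx·mx for x ≥ 3: 0.054, 0 → sum = 0.054
V_3 = 0.054 / l_3 = 0.054 / 0.03 = 1.8 → 1.800

1.800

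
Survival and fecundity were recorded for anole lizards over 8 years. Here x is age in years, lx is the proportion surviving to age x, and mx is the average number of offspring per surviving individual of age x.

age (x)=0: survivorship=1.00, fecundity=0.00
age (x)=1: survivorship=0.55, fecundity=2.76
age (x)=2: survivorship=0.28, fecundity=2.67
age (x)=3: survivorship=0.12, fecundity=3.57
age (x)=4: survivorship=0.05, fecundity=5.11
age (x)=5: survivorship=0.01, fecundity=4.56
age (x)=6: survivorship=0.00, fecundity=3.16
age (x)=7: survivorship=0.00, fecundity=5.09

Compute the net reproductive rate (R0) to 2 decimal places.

lx·mx by age: 0, 1.518, 0.7476, 0.4284, 0.2555, 0.0456, 0, 0
R0 = Σ lx·mx = 2.9951 → 3.00

3.00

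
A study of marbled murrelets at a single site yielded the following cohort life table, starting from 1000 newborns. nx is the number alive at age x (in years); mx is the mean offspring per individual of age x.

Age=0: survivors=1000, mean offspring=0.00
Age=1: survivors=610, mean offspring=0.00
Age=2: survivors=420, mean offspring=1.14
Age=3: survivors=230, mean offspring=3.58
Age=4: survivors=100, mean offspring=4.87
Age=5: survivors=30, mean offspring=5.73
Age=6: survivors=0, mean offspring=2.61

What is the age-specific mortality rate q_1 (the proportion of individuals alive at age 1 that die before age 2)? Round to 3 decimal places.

lx = nx/n0 = nx/1000: 1, 0.61, 0.42, 0.23, 0.1, 0.03, 0
q_1 = (l_1 − l_2) / l_1 = (0.61 − 0.42) / 0.61
     = 0.19 / 0.61 = 0.311475… → 0.311

0.311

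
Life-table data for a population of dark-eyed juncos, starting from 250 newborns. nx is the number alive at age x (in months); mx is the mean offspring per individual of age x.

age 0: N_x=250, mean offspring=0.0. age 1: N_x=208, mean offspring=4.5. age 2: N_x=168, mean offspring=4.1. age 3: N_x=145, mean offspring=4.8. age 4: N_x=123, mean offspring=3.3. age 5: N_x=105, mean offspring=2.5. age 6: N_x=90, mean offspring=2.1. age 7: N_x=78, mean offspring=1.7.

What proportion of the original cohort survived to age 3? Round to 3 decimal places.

0.580

l_3 = n_3/n_0 = 145/250 = 0.58 → 0.580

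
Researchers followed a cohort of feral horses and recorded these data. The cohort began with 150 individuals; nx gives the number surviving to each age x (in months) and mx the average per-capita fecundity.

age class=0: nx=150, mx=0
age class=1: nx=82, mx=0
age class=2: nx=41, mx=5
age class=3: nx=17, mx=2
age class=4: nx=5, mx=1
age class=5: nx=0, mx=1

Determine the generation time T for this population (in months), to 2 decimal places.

2.18

lx = nx/n0 = nx/150: 1, 0.54667…, 0.27333…, 0.11333…, 0.03333…, 0
lx·mx: 0, 0, 1.366667…, 0.226667…, 0.033333…, 0 → R0 = 1.626667…
x·lx·mx: 0, 0, 2.733333…, 0.68…, 0.133333…, 0 → Σ = 3.546667…
T = 3.546667… / 1.626667… = 2.180328… → 2.18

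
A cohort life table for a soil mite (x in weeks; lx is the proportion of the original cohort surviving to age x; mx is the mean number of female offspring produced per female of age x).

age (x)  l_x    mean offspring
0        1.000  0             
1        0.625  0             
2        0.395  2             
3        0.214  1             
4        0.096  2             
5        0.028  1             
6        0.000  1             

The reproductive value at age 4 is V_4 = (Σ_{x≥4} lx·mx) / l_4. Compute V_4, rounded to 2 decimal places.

2.29

lx·mx for x ≥ 4: 0.192, 0.028, 0 → sum = 0.22
V_4 = 0.22 / l_4 = 0.22 / 0.096 = 2.291667… → 2.29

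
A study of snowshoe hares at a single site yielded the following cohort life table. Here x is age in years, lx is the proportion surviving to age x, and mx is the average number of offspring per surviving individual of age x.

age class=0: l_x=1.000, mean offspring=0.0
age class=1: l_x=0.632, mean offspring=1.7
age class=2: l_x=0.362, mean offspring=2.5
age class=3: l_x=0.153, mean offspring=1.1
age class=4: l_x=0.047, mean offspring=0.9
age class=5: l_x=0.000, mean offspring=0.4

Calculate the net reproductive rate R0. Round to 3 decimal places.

lx·mx by age: 0, 1.0744, 0.905, 0.1683, 0.0423, 0
R0 = Σ lx·mx = 2.19 → 2.190

2.190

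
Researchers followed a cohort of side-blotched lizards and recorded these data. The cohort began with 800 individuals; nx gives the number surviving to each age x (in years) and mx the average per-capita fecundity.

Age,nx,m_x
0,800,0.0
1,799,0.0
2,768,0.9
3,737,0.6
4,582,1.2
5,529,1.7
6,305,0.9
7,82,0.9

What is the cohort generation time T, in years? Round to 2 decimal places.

3.95

lx = nx/n0 = nx/800: 1, 0.99875, 0.96, 0.92125, 0.7275, 0.66125, 0.38125, 0.1025
lx·mx: 0, 0, 0.864, 0.55275, 0.873, 1.124125, 0.343125, 0.09225 → R0 = 3.84925
x·lx·mx: 0, 0, 1.728, 1.65825, 3.492, 5.620625, 2.05875, 0.64575 → Σ = 15.203375
T = 15.203375 / 3.84925 = 3.949698… → 3.95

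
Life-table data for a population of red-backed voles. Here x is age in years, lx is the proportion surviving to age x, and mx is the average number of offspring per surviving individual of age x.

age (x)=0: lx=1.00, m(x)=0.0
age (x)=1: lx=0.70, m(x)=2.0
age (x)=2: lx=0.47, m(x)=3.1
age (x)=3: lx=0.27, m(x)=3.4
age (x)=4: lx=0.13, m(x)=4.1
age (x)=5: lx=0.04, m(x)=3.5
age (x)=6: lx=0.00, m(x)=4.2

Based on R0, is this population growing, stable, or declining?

growing

R0 = Σ lx·mx = 0 + 1.4 + 1.457 + 0.918 + 0.533 + 0.14 + 0 = 4.448
R0 > 1, so the population is growing.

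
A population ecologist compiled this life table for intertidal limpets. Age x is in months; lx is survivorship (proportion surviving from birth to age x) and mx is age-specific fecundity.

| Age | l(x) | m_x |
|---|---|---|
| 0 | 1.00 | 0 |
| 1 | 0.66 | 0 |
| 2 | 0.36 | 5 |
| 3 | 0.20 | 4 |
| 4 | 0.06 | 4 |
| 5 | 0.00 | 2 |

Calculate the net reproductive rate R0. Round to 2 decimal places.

2.84

lx·mx by age: 0, 0, 1.8, 0.8, 0.24, 0
R0 = Σ lx·mx = 2.84 → 2.84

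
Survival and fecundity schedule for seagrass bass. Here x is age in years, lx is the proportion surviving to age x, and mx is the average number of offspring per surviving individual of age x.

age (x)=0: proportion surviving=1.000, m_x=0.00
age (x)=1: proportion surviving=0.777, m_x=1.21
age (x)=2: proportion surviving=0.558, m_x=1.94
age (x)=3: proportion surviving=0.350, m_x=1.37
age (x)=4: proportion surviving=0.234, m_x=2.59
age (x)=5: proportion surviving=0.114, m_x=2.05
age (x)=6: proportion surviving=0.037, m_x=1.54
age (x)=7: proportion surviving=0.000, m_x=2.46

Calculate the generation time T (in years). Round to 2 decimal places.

2.49

lx·mx: 0, 0.94017, 1.08252, 0.4795, 0.60606, 0.2337, 0.05698, 0 → R0 = 3.39893
x·lx·mx: 0, 0.94017, 2.16504, 1.4385, 2.42424, 1.1685, 0.34188, 0 → Σ = 8.47833
T = 8.47833 / 3.39893 = 2.494411… → 2.49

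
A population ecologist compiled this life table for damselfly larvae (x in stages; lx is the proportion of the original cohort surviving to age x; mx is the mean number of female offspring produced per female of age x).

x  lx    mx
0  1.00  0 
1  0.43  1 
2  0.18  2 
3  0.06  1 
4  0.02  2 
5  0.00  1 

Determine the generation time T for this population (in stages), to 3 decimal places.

1.674

lx·mx: 0, 0.43, 0.36, 0.06, 0.04, 0 → R0 = 0.89
x·lx·mx: 0, 0.43, 0.72, 0.18, 0.16, 0 → Σ = 1.49
T = 1.49 / 0.89 = 1.674157… → 1.674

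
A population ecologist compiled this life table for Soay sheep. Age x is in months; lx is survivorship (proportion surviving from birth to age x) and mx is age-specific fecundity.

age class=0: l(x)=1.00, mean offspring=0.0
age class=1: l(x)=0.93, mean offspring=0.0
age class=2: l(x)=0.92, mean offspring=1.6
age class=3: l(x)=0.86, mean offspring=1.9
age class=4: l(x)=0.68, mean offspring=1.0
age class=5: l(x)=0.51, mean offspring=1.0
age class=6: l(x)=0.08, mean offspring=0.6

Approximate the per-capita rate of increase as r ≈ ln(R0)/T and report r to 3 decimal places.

0.476

R0 = Σ lx·mx = 0 + 0 + 1.472 + 1.634 + 0.68 + 0.51 + 0.048 = 4.344
Σ x·lx·mx = 13.404; T = 13.404/4.344 = 3.08564…
r ≈ ln(R0)/T = ln(4.344)/3.08564… = 0.47601… → 0.476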